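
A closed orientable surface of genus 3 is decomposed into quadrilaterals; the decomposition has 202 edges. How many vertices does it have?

χ = 2 − 2·3 = -4, and every face is a square so 4F = 2E.
F = 2E/4 = 101. Then V = -4 + E − F = -4 + 202 − 101 = 97.

97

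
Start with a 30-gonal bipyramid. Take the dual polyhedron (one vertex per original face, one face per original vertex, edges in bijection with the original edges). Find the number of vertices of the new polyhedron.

60

The base solid has V = 32, E = 90, F = 60.
The dual swaps V and F and preserves E: V′ = F = 60, E′ = E = 90, F′ = V = 32.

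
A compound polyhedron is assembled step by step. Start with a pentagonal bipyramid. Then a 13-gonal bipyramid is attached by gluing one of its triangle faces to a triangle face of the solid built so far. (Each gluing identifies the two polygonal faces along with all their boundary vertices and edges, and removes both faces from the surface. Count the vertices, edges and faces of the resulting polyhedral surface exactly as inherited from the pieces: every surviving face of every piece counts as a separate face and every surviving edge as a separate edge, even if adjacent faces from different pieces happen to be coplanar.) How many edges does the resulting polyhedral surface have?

A pentagonal bipyramid: V=7, E=15, F=10.
Attach a 13-gonal bipyramid (V=15, E=39, F=26) along a 3-gon: merge 3 vertices and 3 edges, delete both glued faces → V=19, E=51, F=34.
Check: V − E + F = 19 − 51 + 34 = 2.

51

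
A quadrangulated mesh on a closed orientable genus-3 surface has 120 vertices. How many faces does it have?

124

χ = 2 − 2·3 = -4, and every face is a square so 4F = 2E.
V − E + F = -4 with E = 4F/2 gives 120 − (4/2 − 1)·F = -4, so F = 124 and E = 248.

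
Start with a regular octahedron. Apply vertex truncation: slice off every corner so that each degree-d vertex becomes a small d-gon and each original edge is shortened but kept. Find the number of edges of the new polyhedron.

36

The base solid has V = 6, E = 12, F = 8.
Truncation replaces each original edge-end by a new vertex, so V′ = 2E = 24.
Each original edge survives, and each old vertex of degree d contributes d new edges; summing degrees gives Σd = 2E, so E′ = E + 2E = 3E = 36.
Each original face survives and each original vertex becomes one new face: F′ = F + V = 14.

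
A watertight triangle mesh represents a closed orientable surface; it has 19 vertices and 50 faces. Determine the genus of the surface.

4

Every face is a triangle, so 2E = 3·50 = 150, giving E = 75.
χ = V − E + F = 19 − 75 + 50 = -6.
For a closed orientable surface χ = 2 − 2g, so g = (2 − (-6))/2 = 4.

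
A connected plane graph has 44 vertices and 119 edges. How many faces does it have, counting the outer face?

77

Euler's formula for a connected plane graph: V − E + F = 2, so F = 2 − 44 + 119 = 77.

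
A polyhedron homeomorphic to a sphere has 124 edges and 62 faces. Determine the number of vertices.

Here V − E + F = 2.
V = 2 + E − F = 2 + 124 − 62 = 64.

64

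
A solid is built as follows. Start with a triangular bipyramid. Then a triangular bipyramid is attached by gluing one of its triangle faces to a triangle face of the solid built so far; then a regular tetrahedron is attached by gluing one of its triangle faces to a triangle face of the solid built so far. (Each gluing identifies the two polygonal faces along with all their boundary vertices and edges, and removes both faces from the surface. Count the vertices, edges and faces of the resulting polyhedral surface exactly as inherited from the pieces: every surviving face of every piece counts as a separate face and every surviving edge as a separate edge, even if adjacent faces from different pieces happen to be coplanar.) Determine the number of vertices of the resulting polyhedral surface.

A triangular bipyramid: V=5, E=9, F=6.
Attach a triangular bipyramid (V=5, E=9, F=6) along a 3-gon: merge 3 vertices and 3 edges, delete both glued faces → V=7, E=15, F=10.
Attach a regular tetrahedron (V=4, E=6, F=4) along a 3-gon: merge 3 vertices and 3 edges, delete both glued faces → V=8, E=18, F=12.
Check: V − E + F = 8 − 18 + 12 = 2.

8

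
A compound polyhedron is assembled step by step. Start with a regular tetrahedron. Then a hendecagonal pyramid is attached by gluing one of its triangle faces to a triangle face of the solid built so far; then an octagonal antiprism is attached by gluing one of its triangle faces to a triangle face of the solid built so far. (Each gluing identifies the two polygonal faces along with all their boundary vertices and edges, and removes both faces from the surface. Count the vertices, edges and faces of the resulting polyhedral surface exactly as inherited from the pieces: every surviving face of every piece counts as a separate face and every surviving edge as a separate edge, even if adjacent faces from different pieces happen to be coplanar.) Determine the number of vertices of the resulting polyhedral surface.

26

A regular tetrahedron: V=4, E=6, F=4.
Attach a hendecagonal pyramid (V=12, E=22, F=12) along a 3-gon: merge 3 vertices and 3 edges, delete both glued faces → V=13, E=25, F=14.
Attach an octagonal antiprism (V=16, E=32, F=18) along a 3-gon: merge 3 vertices and 3 edges, delete both glued faces → V=26, E=54, F=30.
Check: V − E + F = 26 − 54 + 30 = 2.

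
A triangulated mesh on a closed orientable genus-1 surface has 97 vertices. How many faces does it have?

χ = 2 − 2·1 = 0, and every face is a triangle so 3F = 2E.
V − E + F = 0 with E = 3F/2 gives 97 − (3/2 − 1)·F = 0, so F = 194 and E = 291.

194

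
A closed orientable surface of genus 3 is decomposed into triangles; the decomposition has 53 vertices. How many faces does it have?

114

χ = 2 − 2·3 = -4, and every face is a triangle so 3F = 2E.
V − E + F = -4 with E = 3F/2 gives 53 − (3/2 − 1)·F = -4, so F = 114 and E = 171.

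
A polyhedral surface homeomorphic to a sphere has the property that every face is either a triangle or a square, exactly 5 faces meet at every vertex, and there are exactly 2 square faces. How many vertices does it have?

16

Let x be the number of triangles; then F = 2 + x.
Edge–face incidences: 2E = 4·2 + 3·x = 8 + 3x.
Every vertex has degree 5, so 5V = 2E.
Euler: V − E + F = 2 ⇒ (2E)/5 − E + (2 + x) = 2.
Multiply by 10: 2·(2E) − 5·(2E) + 10·(2 + x) = 20, i.e. 20 + 10x − 3·(8 + 3x) = 20.
Collecting terms: x − 4 = 20, so x = 24.
Then 2E = 8 + 3·24 = 80, so E = 40, V = 2E/5 = 16, F = 2 + 24 = 26.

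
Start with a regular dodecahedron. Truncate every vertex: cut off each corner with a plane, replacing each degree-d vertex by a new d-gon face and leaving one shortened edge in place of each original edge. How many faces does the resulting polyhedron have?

The base solid has V = 20, E = 30, F = 12.
Truncation replaces each original edge-end by a new vertex, so V′ = 2E = 60.
Each original edge survives, and each old vertex of degree d contributes d new edges; summing degrees gives Σd = 2E, so E′ = E + 2E = 3E = 90.
Each original face survives and each original vertex becomes one new face: F′ = F + V = 32.

32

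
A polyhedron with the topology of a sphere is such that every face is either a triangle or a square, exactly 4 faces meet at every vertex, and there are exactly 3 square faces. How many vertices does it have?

9

Let x be the number of triangles; then F = 3 + x.
Edge–face incidences: 2E = 4·3 + 3·x = 12 + 3x.
Every vertex has degree 4, so 4V = 2E.
Euler: V − E + F = 2 ⇒ (2E)/4 − E + (3 + x) = 2.
Multiply by 8: 2·(2E) − 4·(2E) + 8·(3 + x) = 16, i.e. 24 + 8x − 2·(12 + 3x) = 16.
Collecting terms: 2x = 16, so x = 8.
Then 2E = 12 + 3·8 = 36, so E = 18, V = 2E/4 = 9, F = 3 + 8 = 11.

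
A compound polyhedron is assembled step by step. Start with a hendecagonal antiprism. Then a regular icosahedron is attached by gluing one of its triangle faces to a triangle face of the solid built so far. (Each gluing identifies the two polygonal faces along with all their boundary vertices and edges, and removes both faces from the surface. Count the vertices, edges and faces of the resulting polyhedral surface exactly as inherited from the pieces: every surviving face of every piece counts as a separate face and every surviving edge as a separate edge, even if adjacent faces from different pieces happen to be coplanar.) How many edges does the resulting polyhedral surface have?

A hendecagonal antiprism: V=22, E=44, F=24.
Attach a regular icosahedron (V=12, E=30, F=20) along a 3-gon: merge 3 vertices and 3 edges, delete both glued faces → V=31, E=71, F=42.
Check: V − E + F = 31 − 71 + 42 = 2.

71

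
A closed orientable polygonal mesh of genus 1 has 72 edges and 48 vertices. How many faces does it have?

For a closed orientable surface of genus 1, χ = 2 − 2·1 = 0.
F = 0 − V + E = 0 − 48 + 72 = 24.

24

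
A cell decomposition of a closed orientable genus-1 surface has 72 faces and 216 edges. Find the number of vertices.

144

For a closed orientable surface of genus 1, χ = 2 − 2·1 = 0.
V = 0 + E − F = 0 + 216 − 72 = 144.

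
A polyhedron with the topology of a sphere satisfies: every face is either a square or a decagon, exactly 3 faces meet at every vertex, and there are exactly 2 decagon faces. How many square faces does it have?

Let x be the number of squares; then F = 2 + x.
Edge–face incidences: 2E = 10·2 + 4·x = 20 + 4x.
Every vertex has degree 3, so 3V = 2E.
Euler: V − E + F = 2 ⇒ (2E)/3 − E + (2 + x) = 2.
Multiply by 6: 2·(2E) − 3·(2E) + 6·(2 + x) = 12, i.e. 12 + 6x − (20 + 4x) = 12.
Collecting terms: 2x − 8 = 12, so 2x = 20, so x = 10.
Then 2E = 20 + 4·10 = 60, so E = 30, V = 2E/3 = 20, F = 2 + 10 = 12.

10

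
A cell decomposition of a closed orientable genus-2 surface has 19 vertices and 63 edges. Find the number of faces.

42

For a closed orientable surface of genus 2, χ = 2 − 2·2 = -2.
F = -2 − V + E = -2 − 19 + 63 = 42.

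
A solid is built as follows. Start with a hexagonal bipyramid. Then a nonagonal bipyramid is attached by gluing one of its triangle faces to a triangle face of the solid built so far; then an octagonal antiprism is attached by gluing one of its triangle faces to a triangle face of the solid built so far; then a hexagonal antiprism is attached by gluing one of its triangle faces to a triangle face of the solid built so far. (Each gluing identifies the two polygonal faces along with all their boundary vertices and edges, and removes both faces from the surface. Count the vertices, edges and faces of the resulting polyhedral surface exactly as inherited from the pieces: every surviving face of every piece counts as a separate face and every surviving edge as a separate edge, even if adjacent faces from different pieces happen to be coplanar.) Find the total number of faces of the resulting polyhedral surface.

A hexagonal bipyramid: V=8, E=18, F=12.
Attach a nonagonal bipyramid (V=11, E=27, F=18) along a 3-gon: merge 3 vertices and 3 edges, delete both glued faces → V=16, E=42, F=28.
Attach an octagonal antiprism (V=16, E=32, F=18) along a 3-gon: merge 3 vertices and 3 edges, delete both glued faces → V=29, E=71, F=44.
Attach a hexagonal antiprism (V=12, E=24, F=14) along a 3-gon: merge 3 vertices and 3 edges, delete both glued faces → V=38, E=92, F=56.
Check: V − E + F = 38 − 92 + 56 = 2.

56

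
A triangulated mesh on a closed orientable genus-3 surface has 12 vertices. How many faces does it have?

χ = 2 − 2·3 = -4, and every face is a triangle so 3F = 2E.
V − E + F = -4 with E = 3F/2 gives 12 − (3/2 − 1)·F = -4, so F = 32 and E = 48.

32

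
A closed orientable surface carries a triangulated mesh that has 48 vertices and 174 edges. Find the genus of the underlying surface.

6

Every face is a triangle and each edge borders two faces, so 3F = 2·174, giving F = 116.
χ = V − E + F = 48 − 174 + 116 = -10.
For a closed orientable surface χ = 2 − 2g, so g = (2 − (-10))/2 = 6.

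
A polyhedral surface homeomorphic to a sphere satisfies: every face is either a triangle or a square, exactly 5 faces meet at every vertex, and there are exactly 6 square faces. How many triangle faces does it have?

Let x be the number of triangles; then F = 6 + x.
Edge–face incidences: 2E = 4·6 + 3·x = 24 + 3x.
Every vertex has degree 5, so 5V = 2E.
Euler: V − E + F = 2 ⇒ (2E)/5 − E + (6 + x) = 2.
Multiply by 10: 2·(2E) − 5·(2E) + 10·(6 + x) = 20, i.e. 60 + 10x − 3·(24 + 3x) = 20.
Collecting terms: x − 12 = 20, so x = 32.
Then 2E = 24 + 3·32 = 120, so E = 60, V = 2E/5 = 24, F = 6 + 32 = 38.

32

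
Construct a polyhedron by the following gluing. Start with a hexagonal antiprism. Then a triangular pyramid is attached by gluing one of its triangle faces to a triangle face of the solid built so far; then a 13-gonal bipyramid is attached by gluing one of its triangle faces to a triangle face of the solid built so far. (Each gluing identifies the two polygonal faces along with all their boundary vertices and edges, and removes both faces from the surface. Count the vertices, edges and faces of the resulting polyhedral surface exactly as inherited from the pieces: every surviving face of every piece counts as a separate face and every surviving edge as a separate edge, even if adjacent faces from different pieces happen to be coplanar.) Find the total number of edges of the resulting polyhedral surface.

A hexagonal antiprism: V=12, E=24, F=14.
Attach a triangular pyramid (V=4, E=6, F=4) along a 3-gon: merge 3 vertices and 3 edges, delete both glued faces → V=13, E=27, F=16.
Attach a 13-gonal bipyramid (V=15, E=39, F=26) along a 3-gon: merge 3 vertices and 3 edges, delete both glued faces → V=25, E=63, F=40.
Check: V − E + F = 25 − 63 + 40 = 2.

63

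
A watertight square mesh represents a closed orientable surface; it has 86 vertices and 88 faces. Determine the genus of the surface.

2

Every face is a square, so 2E = 4·88 = 352, giving E = 176.
χ = V − E + F = 86 − 176 + 88 = -2.
For a closed orientable surface χ = 2 − 2g, so g = (2 − (-2))/2 = 2.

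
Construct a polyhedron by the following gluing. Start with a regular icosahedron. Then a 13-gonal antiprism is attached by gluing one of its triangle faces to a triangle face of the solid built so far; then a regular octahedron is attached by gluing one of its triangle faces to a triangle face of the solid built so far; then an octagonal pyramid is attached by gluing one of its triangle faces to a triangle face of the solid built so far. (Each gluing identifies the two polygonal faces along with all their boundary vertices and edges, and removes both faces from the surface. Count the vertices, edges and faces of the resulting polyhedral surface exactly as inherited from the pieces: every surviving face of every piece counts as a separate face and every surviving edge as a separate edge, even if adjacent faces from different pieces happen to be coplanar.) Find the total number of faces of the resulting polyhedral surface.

59

A regular icosahedron: V=12, E=30, F=20.
Attach a 13-gonal antiprism (V=26, E=52, F=28) along a 3-gon: merge 3 vertices and 3 edges, delete both glued faces → V=35, E=79, F=46.
Attach a regular octahedron (V=6, E=12, F=8) along a 3-gon: merge 3 vertices and 3 edges, delete both glued faces → V=38, E=88, F=52.
Attach an octagonal pyramid (V=9, E=16, F=9) along a 3-gon: merge 3 vertices and 3 edges, delete both glued faces → V=44, E=101, F=59.
Check: V − E + F = 44 − 101 + 59 = 2.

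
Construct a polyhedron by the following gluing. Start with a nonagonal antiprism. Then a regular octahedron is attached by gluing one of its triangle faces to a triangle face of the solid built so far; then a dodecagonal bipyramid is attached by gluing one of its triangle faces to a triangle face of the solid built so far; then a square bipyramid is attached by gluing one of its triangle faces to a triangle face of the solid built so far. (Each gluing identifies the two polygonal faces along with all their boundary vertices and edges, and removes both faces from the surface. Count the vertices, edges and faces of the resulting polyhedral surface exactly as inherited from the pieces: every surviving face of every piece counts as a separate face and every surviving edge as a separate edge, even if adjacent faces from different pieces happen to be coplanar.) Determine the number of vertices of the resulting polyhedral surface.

35

A nonagonal antiprism: V=18, E=36, F=20.
Attach a regular octahedron (V=6, E=12, F=8) along a 3-gon: merge 3 vertices and 3 edges, delete both glued faces → V=21, E=45, F=26.
Attach a dodecagonal bipyramid (V=14, E=36, F=24) along a 3-gon: merge 3 vertices and 3 edges, delete both glued faces → V=32, E=78, F=48.
Attach a square bipyramid (V=6, E=12, F=8) along a 3-gon: merge 3 vertices and 3 edges, delete both glued faces → V=35, E=87, F=54.
Check: V − E + F = 35 − 87 + 54 = 2.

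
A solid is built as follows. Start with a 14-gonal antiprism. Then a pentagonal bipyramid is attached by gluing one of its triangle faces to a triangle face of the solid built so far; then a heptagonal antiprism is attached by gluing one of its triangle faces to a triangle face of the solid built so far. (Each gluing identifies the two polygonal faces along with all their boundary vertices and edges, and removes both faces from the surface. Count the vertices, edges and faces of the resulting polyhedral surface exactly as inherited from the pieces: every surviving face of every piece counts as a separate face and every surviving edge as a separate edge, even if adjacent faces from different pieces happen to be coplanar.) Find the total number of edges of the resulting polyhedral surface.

A 14-gonal antiprism: V=28, E=56, F=30.
Attach a pentagonal bipyramid (V=7, E=15, F=10) along a 3-gon: merge 3 vertices and 3 edges, delete both glued faces → V=32, E=68, F=38.
Attach a heptagonal antiprism (V=14, E=28, F=16) along a 3-gon: merge 3 vertices and 3 edges, delete both glued faces → V=43, E=93, F=52.
Check: V − E + F = 43 − 93 + 52 = 2.

93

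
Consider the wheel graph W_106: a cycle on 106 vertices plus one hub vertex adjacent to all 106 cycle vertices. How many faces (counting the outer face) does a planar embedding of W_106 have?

W_106 has V = 106 + 1 = 107 vertices and E = 2·106 = 212 edges.
By Euler's formula F = 2 − V + E = 2 − 107 + 212 = 107.

107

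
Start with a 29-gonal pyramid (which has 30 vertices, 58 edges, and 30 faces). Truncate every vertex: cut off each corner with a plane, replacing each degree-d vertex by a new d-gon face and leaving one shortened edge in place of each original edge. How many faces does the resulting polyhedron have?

Truncation replaces each original edge-end by a new vertex, so V′ = 2E = 116.
Each original edge survives, and each old vertex of degree d contributes d new edges; summing degrees gives Σd = 2E, so E′ = E + 2E = 3E = 174.
Each original face survives and each original vertex becomes one new face: F′ = F + V = 60.

60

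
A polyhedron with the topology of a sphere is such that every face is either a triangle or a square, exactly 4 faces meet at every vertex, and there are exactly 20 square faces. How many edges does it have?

Let x be the number of triangles; then F = 20 + x.
Edge–face incidences: 2E = 4·20 + 3·x = 80 + 3x.
Every vertex has degree 4, so 4V = 2E.
Euler: V − E + F = 2 ⇒ (2E)/4 − E + (20 + x) = 2.
Multiply by 8: 2·(2E) − 4·(2E) + 8·(20 + x) = 16, i.e. 160 + 8x − 2·(80 + 3x) = 16.
Collecting terms: 2x = 16, so x = 8.
Then 2E = 80 + 3·8 = 104, so E = 52, V = 2E/4 = 26, F = 20 + 8 = 28.

52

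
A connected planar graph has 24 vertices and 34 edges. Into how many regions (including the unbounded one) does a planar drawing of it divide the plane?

12

Euler's formula for a connected plane graph: V − E + F = 2, so F = 2 − 24 + 34 = 12.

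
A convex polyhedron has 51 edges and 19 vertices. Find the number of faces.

Here V − E + F = 2.
F = 2 − V + E = 2 − 19 + 51 = 34.

34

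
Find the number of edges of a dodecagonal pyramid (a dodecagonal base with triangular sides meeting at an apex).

24

A pyramid on an n-gon base has one n-gon and n triangles: V = 12 + 1 = 13, E = 2·12 = 24, F = 12 + 1 = 13.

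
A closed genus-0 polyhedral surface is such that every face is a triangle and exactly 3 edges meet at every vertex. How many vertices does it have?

4

Each face has 3 edges and each edge borders two faces, so 2E = 3F.
Each vertex has degree 3, so 3V = 2E and hence V = 3F/3.
Euler: V − E + F = 2 ⇒ (3F/3) − (3F/2) + F = 2.
Multiply by 6: (6 − 9 + 6)F = 12, i.e. 3F = 12.
So F = 4, E = 3·4/2 = 6, V = 3·4/3 = 4.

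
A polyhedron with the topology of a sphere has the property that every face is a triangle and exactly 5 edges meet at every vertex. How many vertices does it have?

12

Each face has 3 edges and each edge borders two faces, so 2E = 3F.
Each vertex has degree 5, so 5V = 2E and hence V = 3F/5.
Euler: V − E + F = 2 ⇒ (3F/5) − (3F/2) + F = 2.
Multiply by 10: (6 − 15 + 10)F = 20, i.e. 1F = 20.
So F = 20, E = 3·20/2 = 30, V = 3·20/5 = 12.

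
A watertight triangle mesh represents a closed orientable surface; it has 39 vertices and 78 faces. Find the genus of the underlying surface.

Every face is a triangle, so 2E = 3·78 = 234, giving E = 117.
χ = V − E + F = 39 − 117 + 78 = 0.
For a closed orientable surface χ = 2 − 2g, so g = (2 − (0))/2 = 1.

1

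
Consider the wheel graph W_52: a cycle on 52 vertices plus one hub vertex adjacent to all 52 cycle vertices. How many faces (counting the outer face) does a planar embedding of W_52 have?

W_52 has V = 52 + 1 = 53 vertices and E = 2·52 = 104 edges.
By Euler's formula F = 2 − V + E = 2 − 53 + 104 = 53.

53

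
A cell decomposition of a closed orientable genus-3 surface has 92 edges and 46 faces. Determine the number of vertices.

42

For a closed orientable surface of genus 3, χ = 2 − 2·3 = -4.
V = -4 + E − F = -4 + 92 − 46 = 42.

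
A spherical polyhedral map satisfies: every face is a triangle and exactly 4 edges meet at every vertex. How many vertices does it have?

Each face has 3 edges and each edge borders two faces, so 2E = 3F.
Each vertex has degree 4, so 4V = 2E and hence V = 3F/4.
Euler: V − E + F = 2 ⇒ (3F/4) − (3F/2) + F = 2.
Multiply by 8: (6 − 12 + 8)F = 16, i.e. 2F = 16.
So F = 8, E = 3·8/2 = 12, V = 3·8/4 = 6.

6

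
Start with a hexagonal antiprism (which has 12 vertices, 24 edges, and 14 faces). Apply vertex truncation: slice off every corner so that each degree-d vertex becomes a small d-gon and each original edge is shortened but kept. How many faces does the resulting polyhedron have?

26

Truncation replaces each original edge-end by a new vertex, so V′ = 2E = 48.
Each original edge survives, and each old vertex of degree d contributes d new edges; summing degrees gives Σd = 2E, so E′ = E + 2E = 3E = 72.
Each original face survives and each original vertex becomes one new face: F′ = F + V = 26.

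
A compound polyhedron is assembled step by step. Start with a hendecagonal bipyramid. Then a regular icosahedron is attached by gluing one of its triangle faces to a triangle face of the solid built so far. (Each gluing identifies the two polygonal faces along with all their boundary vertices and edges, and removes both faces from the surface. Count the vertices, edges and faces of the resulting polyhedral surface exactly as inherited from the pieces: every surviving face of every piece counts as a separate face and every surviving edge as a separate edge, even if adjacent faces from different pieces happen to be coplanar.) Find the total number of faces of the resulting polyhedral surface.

40

A hendecagonal bipyramid: V=13, E=33, F=22.
Attach a regular icosahedron (V=12, E=30, F=20) along a 3-gon: merge 3 vertices and 3 edges, delete both glued faces → V=22, E=60, F=40.
Check: V − E + F = 22 − 60 + 40 = 2.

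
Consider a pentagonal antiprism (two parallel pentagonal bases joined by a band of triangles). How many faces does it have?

An antiprism on an n-gon has two n-gon caps and 2n triangles: V = 2·5 = 10, E = 4·5 = 20, F = 2·5 + 2 = 12.

12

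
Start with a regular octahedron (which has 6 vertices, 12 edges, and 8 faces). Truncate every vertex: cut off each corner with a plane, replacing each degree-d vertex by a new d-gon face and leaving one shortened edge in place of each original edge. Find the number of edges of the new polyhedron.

36

Truncation replaces each original edge-end by a new vertex, so V′ = 2E = 24.
Each original edge survives, and each old vertex of degree d contributes d new edges; summing degrees gives Σd = 2E, so E′ = E + 2E = 3E = 36.
Each original face survives and each original vertex becomes one new face: F′ = F + V = 14.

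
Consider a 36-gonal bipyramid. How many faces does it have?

A bipyramid over an n-gon has 2n triangular faces and n + 2 vertices: V = 36 + 2 = 38, E = 3·36 = 108, F = 2·36 = 72.

72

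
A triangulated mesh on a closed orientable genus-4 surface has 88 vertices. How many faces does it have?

188

χ = 2 − 2·4 = -6, and every face is a triangle so 3F = 2E.
V − E + F = -6 with E = 3F/2 gives 88 − (3/2 − 1)·F = -6, so F = 188 and E = 282.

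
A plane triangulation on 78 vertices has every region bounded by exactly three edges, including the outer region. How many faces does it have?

152

In a plane triangulation 3F = 2E and V − E + F = 2, so F = 2V − 4 = 2·78 − 4 = 152.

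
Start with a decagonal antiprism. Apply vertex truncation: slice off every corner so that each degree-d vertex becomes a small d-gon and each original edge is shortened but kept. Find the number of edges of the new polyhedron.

The base solid has V = 20, E = 40, F = 22.
Truncation replaces each original edge-end by a new vertex, so V′ = 2E = 80.
Each original edge survives, and each old vertex of degree d contributes d new edges; summing degrees gives Σd = 2E, so E′ = E + 2E = 3E = 120.
Each original face survives and each original vertex becomes one new face: F′ = F + V = 42.

120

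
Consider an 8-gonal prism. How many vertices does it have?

A prism on an n-gon has two n-gon bases and n rectangular sides: V = 2·8 = 16, E = 3·8 = 24, F = 8 + 2 = 10.

16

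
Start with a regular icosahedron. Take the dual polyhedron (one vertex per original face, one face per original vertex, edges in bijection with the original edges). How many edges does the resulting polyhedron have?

The base solid has V = 12, E = 30, F = 20.
The dual swaps V and F and preserves E: V′ = F = 20, E′ = E = 30, F′ = V = 12.

30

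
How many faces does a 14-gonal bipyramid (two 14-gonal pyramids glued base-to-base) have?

28

A bipyramid over an n-gon has 2n triangular faces and n + 2 vertices: V = 14 + 2 = 16, E = 3·14 = 42, F = 2·14 = 28.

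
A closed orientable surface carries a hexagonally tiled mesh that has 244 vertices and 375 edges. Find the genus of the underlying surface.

4

Every face is a hexagon and each edge borders two faces, so 6F = 2·375, giving F = 125.
χ = V − E + F = 244 − 375 + 125 = -6.
For a closed orientable surface χ = 2 − 2g, so g = (2 − (-6))/2 = 4.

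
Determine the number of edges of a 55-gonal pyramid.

110

A pyramid on an n-gon base has one n-gon and n triangles: V = 55 + 1 = 56, E = 2·55 = 110, F = 55 + 1 = 56.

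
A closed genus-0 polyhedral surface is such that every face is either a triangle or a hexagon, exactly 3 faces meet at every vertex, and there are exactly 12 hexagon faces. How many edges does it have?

Let x be the number of triangles; then F = 12 + x.
Edge–face incidences: 2E = 6·12 + 3·x = 72 + 3x.
Every vertex has degree 3, so 3V = 2E.
Euler: V − E + F = 2 ⇒ (2E)/3 − E + (12 + x) = 2.
Multiply by 6: 2·(2E) − 3·(2E) + 6·(12 + x) = 12, i.e. 72 + 6x − (72 + 3x) = 12.
Collecting terms: 3x = 12, so x = 4.
Then 2E = 72 + 3·4 = 84, so E = 42, V = 2E/3 = 28, F = 12 + 4 = 16.

42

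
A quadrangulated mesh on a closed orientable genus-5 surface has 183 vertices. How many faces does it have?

χ = 2 − 2·5 = -8, and every face is a square so 4F = 2E.
V − E + F = -8 with E = 4F/2 gives 183 − (4/2 − 1)·F = -8, so F = 191 and E = 382.

191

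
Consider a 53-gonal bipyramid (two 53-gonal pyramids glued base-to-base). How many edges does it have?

159

A bipyramid over an n-gon has 2n triangular faces and n + 2 vertices: V = 53 + 2 = 55, E = 3·53 = 159, F = 2·53 = 106.
Check: V − E + F = 55 − 159 + 106 = 2.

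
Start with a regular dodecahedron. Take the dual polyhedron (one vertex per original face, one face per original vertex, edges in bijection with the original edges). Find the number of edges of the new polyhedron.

30

The base solid has V = 20, E = 30, F = 12.
The dual swaps V and F and preserves E: V′ = F = 12, E′ = E = 30, F′ = V = 20.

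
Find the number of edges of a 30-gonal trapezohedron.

The n-trapezohedron (dual of the n-antiprism) has V = 2·30 + 2 = 62, E = 4·30 = 120, F = 2·30 = 60.

120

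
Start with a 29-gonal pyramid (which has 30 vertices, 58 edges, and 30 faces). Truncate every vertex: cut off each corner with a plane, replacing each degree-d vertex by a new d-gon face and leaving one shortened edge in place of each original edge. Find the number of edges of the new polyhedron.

Truncation replaces each original edge-end by a new vertex, so V′ = 2E = 116.
Each original edge survives, and each old vertex of degree d contributes d new edges; summing degrees gives Σd = 2E, so E′ = E + 2E = 3E = 174.
Each original face survives and each original vertex becomes one new face: F′ = F + V = 60.

174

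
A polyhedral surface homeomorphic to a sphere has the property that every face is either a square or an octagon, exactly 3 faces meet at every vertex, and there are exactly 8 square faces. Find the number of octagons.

Let x be the number of octagons; then F = 8 + x.
Edge–face incidences: 2E = 4·8 + 8·x = 32 + 8x.
Every vertex has degree 3, so 3V = 2E.
Euler: V − E + F = 2 ⇒ (2E)/3 − E + (8 + x) = 2.
Multiply by 6: 2·(2E) − 3·(2E) + 6·(8 + x) = 12, i.e. 48 + 6x − (32 + 8x) = 12.
Collecting terms: −2x + 16 = 12, so −2x = −4, so x = 2.
Then 2E = 32 + 8·2 = 48, so E = 24, V = 2E/3 = 16, F = 8 + 2 = 10.

2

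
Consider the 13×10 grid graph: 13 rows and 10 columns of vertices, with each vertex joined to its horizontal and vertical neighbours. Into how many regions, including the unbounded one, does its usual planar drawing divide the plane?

109

The grid has V = 13·10 = 130 vertices and E = 13·9 + 10·12 = 237 edges.
F = 2 − V + E = 2 − 130 + 237 = 109.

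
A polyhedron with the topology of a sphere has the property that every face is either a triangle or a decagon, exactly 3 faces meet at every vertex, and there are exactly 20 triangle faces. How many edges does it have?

90

Let x be the number of decagons; then F = 20 + x.
Edge–face incidences: 2E = 3·20 + 10·x = 60 + 10x.
Every vertex has degree 3, so 3V = 2E.
Euler: V − E + F = 2 ⇒ (2E)/3 − E + (20 + x) = 2.
Multiply by 6: 2·(2E) − 3·(2E) + 6·(20 + x) = 12, i.e. 120 + 6x − (60 + 10x) = 12.
Collecting terms: −4x + 60 = 12, so −4x = −48, so x = 12.
Then 2E = 60 + 10·12 = 180, so E = 90, V = 2E/3 = 60, F = 20 + 12 = 32.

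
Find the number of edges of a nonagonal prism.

A prism on an n-gon has two n-gon bases and n rectangular sides: V = 2·9 = 18, E = 3·9 = 27, F = 9 + 2 = 11.

27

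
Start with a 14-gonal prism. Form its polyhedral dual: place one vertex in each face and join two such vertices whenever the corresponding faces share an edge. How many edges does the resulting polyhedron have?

42

The base solid has V = 28, E = 42, F = 16.
The dual swaps V and F and preserves E: V′ = F = 16, E′ = E = 42, F′ = V = 28.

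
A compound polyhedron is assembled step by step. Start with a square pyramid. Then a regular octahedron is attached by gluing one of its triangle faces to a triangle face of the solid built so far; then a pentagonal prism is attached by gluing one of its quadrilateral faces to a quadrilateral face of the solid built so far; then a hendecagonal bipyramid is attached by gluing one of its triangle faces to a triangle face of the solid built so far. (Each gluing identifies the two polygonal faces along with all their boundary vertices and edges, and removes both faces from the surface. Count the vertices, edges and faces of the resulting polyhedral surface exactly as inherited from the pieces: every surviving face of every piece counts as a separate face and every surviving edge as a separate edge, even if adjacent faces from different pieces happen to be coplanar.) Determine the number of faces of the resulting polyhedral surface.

36

A square pyramid: V=5, E=8, F=5.
Attach a regular octahedron (V=6, E=12, F=8) along a 3-gon: merge 3 vertices and 3 edges, delete both glued faces → V=8, E=17, F=11.
Attach a pentagonal prism (V=10, E=15, F=7) along a 4-gon: merge 4 vertices and 4 edges, delete both glued faces → V=14, E=28, F=16.
Attach a hendecagonal bipyramid (V=13, E=33, F=22) along a 3-gon: merge 3 vertices and 3 edges, delete both glued faces → V=24, E=58, F=36.
Check: V − E + F = 24 − 58 + 36 = 2.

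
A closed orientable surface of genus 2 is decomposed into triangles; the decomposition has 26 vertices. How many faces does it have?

χ = 2 − 2·2 = -2, and every face is a triangle so 3F = 2E.
V − E + F = -2 with E = 3F/2 gives 26 − (3/2 − 1)·F = -2, so F = 56 and E = 84.

56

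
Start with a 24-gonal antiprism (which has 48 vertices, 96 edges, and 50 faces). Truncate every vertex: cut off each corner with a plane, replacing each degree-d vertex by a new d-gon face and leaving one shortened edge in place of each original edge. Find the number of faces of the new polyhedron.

Truncation replaces each original edge-end by a new vertex, so V′ = 2E = 192.
Each original edge survives, and each old vertex of degree d contributes d new edges; summing degrees gives Σd = 2E, so E′ = E + 2E = 3E = 288.
Each original face survives and each original vertex becomes one new face: F′ = F + V = 98.

98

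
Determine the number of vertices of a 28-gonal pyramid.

29

A pyramid on an n-gon base has one n-gon and n triangles: V = 28 + 1 = 29, E = 2·28 = 56, F = 28 + 1 = 29.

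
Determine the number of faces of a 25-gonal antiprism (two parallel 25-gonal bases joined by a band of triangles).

52

An antiprism on an n-gon has two n-gon caps and 2n triangles: V = 2·25 = 50, E = 4·25 = 100, F = 2·25 + 2 = 52.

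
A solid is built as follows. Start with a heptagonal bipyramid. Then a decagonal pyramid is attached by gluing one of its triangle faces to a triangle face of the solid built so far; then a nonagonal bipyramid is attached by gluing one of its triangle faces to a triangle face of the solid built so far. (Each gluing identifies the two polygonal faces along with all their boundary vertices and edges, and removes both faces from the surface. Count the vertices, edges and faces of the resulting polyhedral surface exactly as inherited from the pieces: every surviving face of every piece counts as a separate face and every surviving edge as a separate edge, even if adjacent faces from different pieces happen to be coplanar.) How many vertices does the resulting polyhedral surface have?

25

A heptagonal bipyramid: V=9, E=21, F=14.
Attach a decagonal pyramid (V=11, E=20, F=11) along a 3-gon: merge 3 vertices and 3 edges, delete both glued faces → V=17, E=38, F=23.
Attach a nonagonal bipyramid (V=11, E=27, F=18) along a 3-gon: merge 3 vertices and 3 edges, delete both glued faces → V=25, E=62, F=39.
Check: V − E + F = 25 − 62 + 39 = 2.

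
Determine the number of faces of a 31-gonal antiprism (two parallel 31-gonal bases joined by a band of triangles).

An antiprism on an n-gon has two n-gon caps and 2n triangles: V = 2·31 = 62, E = 4·31 = 124, F = 2·31 + 2 = 64.
Check: V − E + F = 62 − 124 + 64 = 2.

64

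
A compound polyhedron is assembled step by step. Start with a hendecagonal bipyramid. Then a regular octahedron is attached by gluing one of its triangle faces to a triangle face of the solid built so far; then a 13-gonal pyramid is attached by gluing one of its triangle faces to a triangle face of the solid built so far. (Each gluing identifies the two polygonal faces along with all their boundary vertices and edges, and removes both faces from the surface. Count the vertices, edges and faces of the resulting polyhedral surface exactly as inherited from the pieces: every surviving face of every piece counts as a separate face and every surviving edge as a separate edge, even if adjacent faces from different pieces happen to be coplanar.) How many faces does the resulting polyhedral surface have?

40

A hendecagonal bipyramid: V=13, E=33, F=22.
Attach a regular octahedron (V=6, E=12, F=8) along a 3-gon: merge 3 vertices and 3 edges, delete both glued faces → V=16, E=42, F=28.
Attach a 13-gonal pyramid (V=14, E=26, F=14) along a 3-gon: merge 3 vertices and 3 edges, delete both glued faces → V=27, E=65, F=40.
Check: V − E + F = 27 − 65 + 40 = 2.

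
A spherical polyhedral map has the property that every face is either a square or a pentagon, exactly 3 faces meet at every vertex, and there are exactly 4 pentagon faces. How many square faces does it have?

4

Let x be the number of squares; then F = 4 + x.
Edge–face incidences: 2E = 5·4 + 4·x = 20 + 4x.
Every vertex has degree 3, so 3V = 2E.
Euler: V − E + F = 2 ⇒ (2E)/3 − E + (4 + x) = 2.
Multiply by 6: 2·(2E) − 3·(2E) + 6·(4 + x) = 12, i.e. 24 + 6x − (20 + 4x) = 12.
Collecting terms: 2x + 4 = 12, so 2x = 8, so x = 4.
Then 2E = 20 + 4·4 = 36, so E = 18, V = 2E/3 = 12, F = 4 + 4 = 8.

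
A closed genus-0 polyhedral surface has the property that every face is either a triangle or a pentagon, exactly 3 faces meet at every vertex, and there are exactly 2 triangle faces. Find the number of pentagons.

Let x be the number of pentagons; then F = 2 + x.
Edge–face incidences: 2E = 3·2 + 5·x = 6 + 5x.
Every vertex has degree 3, so 3V = 2E.
Euler: V − E + F = 2 ⇒ (2E)/3 − E + (2 + x) = 2.
Multiply by 6: 2·(2E) − 3·(2E) + 6·(2 + x) = 12, i.e. 12 + 6x − (6 + 5x) = 12.
Collecting terms: x + 6 = 12, so x = 6.
Then 2E = 6 + 5·6 = 36, so E = 18, V = 2E/3 = 12, F = 2 + 6 = 8.

6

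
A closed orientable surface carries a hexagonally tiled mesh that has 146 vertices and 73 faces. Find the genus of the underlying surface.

1

Every face is a hexagon, so 2E = 6·73 = 438, giving E = 219.
χ = V − E + F = 146 − 219 + 73 = 0.
For a closed orientable surface χ = 2 − 2g, so g = (2 − (0))/2 = 1.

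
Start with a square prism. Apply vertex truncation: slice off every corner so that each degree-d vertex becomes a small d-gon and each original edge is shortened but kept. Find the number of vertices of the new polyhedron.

The base solid has V = 8, E = 12, F = 6.
Truncation replaces each original edge-end by a new vertex, so V′ = 2E = 24.
Each original edge survives, and each old vertex of degree d contributes d new edges; summing degrees gives Σd = 2E, so E′ = E + 2E = 3E = 36.
Each original face survives and each original vertex becomes one new face: F′ = F + V = 14.

24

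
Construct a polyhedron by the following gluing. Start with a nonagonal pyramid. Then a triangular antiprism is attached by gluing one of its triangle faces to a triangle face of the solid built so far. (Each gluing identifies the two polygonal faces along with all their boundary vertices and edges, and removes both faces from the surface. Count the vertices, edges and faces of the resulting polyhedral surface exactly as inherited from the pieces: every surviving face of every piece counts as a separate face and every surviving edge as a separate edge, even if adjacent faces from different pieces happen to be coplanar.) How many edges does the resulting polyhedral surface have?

27

A nonagonal pyramid: V=10, E=18, F=10.
Attach a triangular antiprism (V=6, E=12, F=8) along a 3-gon: merge 3 vertices and 3 edges, delete both glued faces → V=13, E=27, F=16.
Check: V − E + F = 13 − 27 + 16 = 2.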